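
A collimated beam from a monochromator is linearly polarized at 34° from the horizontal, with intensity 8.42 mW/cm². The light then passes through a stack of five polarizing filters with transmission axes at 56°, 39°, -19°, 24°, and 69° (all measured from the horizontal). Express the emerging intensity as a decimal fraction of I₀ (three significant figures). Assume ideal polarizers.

I/I₀ ≈ 0.0590

By Malus's law, I₁ = 8.42 mW/cm² · cos²(22°) = 7.238 mW/cm².
I₂ = I₁ · cos²(17°) = 7.238 · 0.9145 = 6.62 mW/cm².
I₃ = I₂ · cos²(58°) = 6.62 · 0.2808 = 1.859 mW/cm².
I₄ = I₃ · cos²(43°) = 1.859 · 0.5349 = 0.9943 mW/cm².
I₅ = I₄ · cos²(45°) = 0.9943 · 0.5 = 0.4971 mW/cm².
Transmitted fraction = 0.05904.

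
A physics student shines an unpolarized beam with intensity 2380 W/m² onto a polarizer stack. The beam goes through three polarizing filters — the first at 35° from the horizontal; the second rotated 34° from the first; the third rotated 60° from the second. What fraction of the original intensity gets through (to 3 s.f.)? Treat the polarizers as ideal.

Unpolarized light through the first polarizer → I₁ = 2380 W/m²/2 = 1190 W/m², polarized at 35°.
I₂ = I₁ · cos²(34°) = 1190 · 0.6873 = 817.9 W/m².
I₃ = I₂ · cos²(60°) = 817.9 · 0.25 = 204.5 W/m².
Transmitted fraction = 0.08591.

I/I₀ ≈ 0.0859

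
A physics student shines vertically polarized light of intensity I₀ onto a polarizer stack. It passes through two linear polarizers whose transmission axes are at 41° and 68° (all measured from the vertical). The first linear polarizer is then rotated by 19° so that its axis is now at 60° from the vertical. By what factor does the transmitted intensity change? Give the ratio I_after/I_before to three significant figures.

Before rotation:
I₁ = I₀ cos²(41° − 0°) = I₀ cos²(41°) = 0.5696 I₀.
I₂ = I₁ cos²(68° − 41°) = 0.5696 I₀ · cos²(27°) = 0.4522 I₀.
After rotation:
I₁ = I₀ cos²(60° − 0°) = I₀ cos²(60°) = 0.25 I₀.
I₂ = I₁ cos²(68° − 60°) = 0.25 I₀ · cos²(8°) = 0.2452 I₀.
Ratio = 0.2452 / 0.4522 = 0.5422.

I_new/I_old ≈ 0.542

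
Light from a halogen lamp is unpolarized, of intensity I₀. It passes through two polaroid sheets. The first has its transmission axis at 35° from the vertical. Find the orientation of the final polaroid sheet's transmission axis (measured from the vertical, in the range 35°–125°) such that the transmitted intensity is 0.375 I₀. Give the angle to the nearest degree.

Unpolarized light through the first polarizer → I₁ = ½ I₀, now polarized at 35°.
Need I₂/I₀ = 0.375, so cos²(θ − 35°) = 0.375 / 0.5 = 0.75.
θ − 35° = arccos(√0.75) = 30.0°, giving θ ≈ 35 + 30.0 = 65.0°.

θ ≈ 65°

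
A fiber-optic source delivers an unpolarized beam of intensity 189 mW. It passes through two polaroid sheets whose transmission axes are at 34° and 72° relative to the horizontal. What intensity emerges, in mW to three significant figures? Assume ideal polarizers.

Unpolarized light through the first polarizer → I₁ = 189 mW/2 = 94.5 mW, polarized at 34°.
I₂ = I₁ · cos²(38°) = 94.5 · 0.621 = 58.68 mW.

I ≈ 58.7 mW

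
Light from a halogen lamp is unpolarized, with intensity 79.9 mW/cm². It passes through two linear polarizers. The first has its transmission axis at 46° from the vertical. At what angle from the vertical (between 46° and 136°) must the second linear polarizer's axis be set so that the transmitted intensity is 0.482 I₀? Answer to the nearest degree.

θ ≈ 57°

Unpolarized light through the first polarizer → I₁ = ½ I₀, now polarized at 46°.
Need I₂/I₀ = 0.482, so cos²(θ − 46°) = 0.482 / 0.5 = 0.964.
θ − 46° = arccos(√0.964) = 10.9°, giving θ ≈ 46 + 10.9 = 56.9°.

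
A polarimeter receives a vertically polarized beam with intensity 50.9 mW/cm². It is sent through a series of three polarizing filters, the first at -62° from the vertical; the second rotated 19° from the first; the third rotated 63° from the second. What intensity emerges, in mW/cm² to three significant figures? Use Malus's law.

I ≈ 2.07 mW/cm²

By Malus's law, I₁ = 50.9 mW/cm² · cos²(62°) = 11.22 mW/cm².
I₂ = I₁ · cos²(19°) = 11.22 · 0.894 = 10.03 mW/cm².
I₃ = I₂ · cos²(63°) = 10.03 · 0.2061 = 2.067 mW/cm².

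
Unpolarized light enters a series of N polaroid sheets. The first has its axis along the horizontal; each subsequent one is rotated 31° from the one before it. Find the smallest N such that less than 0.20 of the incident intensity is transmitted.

N = 4

First polarizer halves the unpolarized light: factor 1/2.
Each further stage multiplies by cos²(31°) = 0.7347.
After N polarizers: T = 0.5·0.7347^(N−1). Require T < 0.20 ⇒ N−1 > ln(0.20/0.5)/ln(0.7347) = 2.97, so N−1 ≥ 3 and N = 4.
Check: N=4 gives T = 0.1983 < 0.20; N=3 gives T = 0.2699.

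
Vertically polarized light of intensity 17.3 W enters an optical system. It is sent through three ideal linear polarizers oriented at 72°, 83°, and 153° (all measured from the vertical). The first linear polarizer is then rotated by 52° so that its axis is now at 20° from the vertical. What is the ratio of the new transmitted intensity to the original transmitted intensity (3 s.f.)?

I_new/I_old ≈ 1.98

Before rotation:
By Malus's law, I₁ = I₀ cos²(72° − 0°) = I₀ cos²(72°) = 0.09549 I₀.
I₂ = I₁ cos²(83° − 72°) = 0.09549 I₀ · cos²(11°) = 0.09201 I₀.
I₃ = I₂ cos²(153° − 83°) = 0.09201 I₀ · cos²(70°) = 0.01076 I₀.
After rotation:
I₁ = I₀ cos²(20° − 0°) = I₀ cos²(20°) = 0.883 I₀.
I₂ = I₁ cos²(83° − 20°) = 0.883 I₀ · cos²(63°) = 0.182 I₀.
I₃ = I₂ cos²(153° − 83°) = 0.182 I₀ · cos²(70°) = 0.02129 I₀.
Ratio = 0.02129 / 0.01076 = 1.978.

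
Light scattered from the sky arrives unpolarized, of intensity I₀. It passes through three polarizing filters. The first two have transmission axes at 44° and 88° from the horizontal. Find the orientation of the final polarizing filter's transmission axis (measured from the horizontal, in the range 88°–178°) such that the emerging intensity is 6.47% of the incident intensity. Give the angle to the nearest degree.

θ ≈ 148°

Unpolarized light through the first polarizer → I₁ = ½ I₀, now polarized at 44°.
I₂ = I₁ cos²(88° − 44°) = 0.5 I₀ · cos²(44°) = 0.2587 I₀.
Need I₃/I₀ = 0.0647, so cos²(θ − 88°) = 0.0647 / 0.2587 = 0.2501.
θ − 88° = arccos(√0.2501) = 60.0°, giving θ ≈ 88 + 60.0 = 148.0°.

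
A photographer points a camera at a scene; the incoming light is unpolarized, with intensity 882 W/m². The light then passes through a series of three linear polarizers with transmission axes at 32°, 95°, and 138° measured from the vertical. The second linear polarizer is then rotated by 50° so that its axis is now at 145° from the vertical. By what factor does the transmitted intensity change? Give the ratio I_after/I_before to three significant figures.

I_new/I_old ≈ 1.36

Before rotation:
Unpolarized light through the first polarizer → I₁ = ½ I₀, now polarized at 32°.
I₂ = I₁ cos²(95° − 32°) = 0.5 I₀ · cos²(63°) = 0.1031 I₀.
I₃ = I₂ cos²(138° − 95°) = 0.1031 I₀ · cos²(43°) = 0.05512 I₀.
After rotation:
Unpolarized light through the first polarizer → I₁ = ½ I₀, now polarized at 32°.
Angle between axes 1 and 2: 67°. I₂ = 0.5 I₀ · cos²(67°) = 0.07634 I₀.
I₃ = I₂ cos²(138° − 145°) = 0.07634 I₀ · cos²(7°) = 0.0752 I₀.
Ratio = 0.0752 / 0.05512 = 1.364.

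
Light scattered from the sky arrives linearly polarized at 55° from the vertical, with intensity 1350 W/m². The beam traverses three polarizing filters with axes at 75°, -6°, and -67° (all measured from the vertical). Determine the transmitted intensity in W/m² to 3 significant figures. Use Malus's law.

I ≈ 6.86 W/m²

By Malus's law, I₁ = 1350 W/m² · cos²(20°) = 1192 W/m².
I₂ = I₁ · cos²(81°) = 1192 · 0.02447 = 29.17 W/m².
I₃ = I₂ · cos²(61°) = 29.17 · 0.235 = 6.857 W/m².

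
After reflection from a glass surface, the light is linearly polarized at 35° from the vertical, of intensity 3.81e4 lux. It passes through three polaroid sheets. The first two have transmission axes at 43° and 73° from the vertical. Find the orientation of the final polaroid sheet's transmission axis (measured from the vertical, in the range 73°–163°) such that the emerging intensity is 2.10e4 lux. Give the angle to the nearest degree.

θ ≈ 103°

By Malus's law, I₁ = I₀ cos²(43° − 35°) = I₀ cos²(8°) = 0.9806 I₀.
I₂ = I₁ cos²(73° − 43°) = 0.9806 I₀ · cos²(30°) = 0.7355 I₀.
Target fraction: 2.10e4 / 3.81e4 lux = 0.5512 of I₀.
Need I₃/I₀ = 0.5512, so cos²(θ − 73°) = 0.5512 / 0.7355 = 0.7494.
θ − 73° = arccos(√0.7494) = 30.0°, giving θ ≈ 73 + 30.0 = 103.0°.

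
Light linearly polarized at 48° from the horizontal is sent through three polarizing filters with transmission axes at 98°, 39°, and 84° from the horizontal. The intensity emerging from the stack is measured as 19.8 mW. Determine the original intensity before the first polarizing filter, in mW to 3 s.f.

I₀ ≈ 361 mW

I₁ = I₀ cos²(98° − 48°) = I₀ cos²(50°) = 0.4132 I₀.
I₂ = I₁ cos²(39° − 98°) = 0.4132 I₀ · cos²(59°) = 0.1096 I₀.
I₃ = I₂ cos²(84° − 39°) = 0.1096 I₀ · cos²(45°) = 0.0548 I₀.
So 19.8 mW = 0.0548 I₀, giving I₀ = 19.8/0.0548 = 361.3 mW.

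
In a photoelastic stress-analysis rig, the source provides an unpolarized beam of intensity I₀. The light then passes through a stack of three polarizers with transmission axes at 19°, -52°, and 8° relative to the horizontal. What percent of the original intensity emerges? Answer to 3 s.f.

Unpolarized light through the first polarizer → I₁ = ½ I₀, now polarized at 19°.
I₂ = I₁ cos²(-52° − 19°) = 0.5 I₀ · cos²(71°) = 0.053 I₀.
I₃ = I₂ cos²(8° + 52°) = 0.053 I₀ · cos²(60°) = 0.01325 I₀.
That is 1.325% of the incident intensity.

≈ 1.32%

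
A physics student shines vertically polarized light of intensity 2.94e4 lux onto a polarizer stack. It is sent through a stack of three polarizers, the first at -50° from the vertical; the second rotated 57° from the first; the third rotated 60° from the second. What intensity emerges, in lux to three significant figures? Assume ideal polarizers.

I₁ = 2.94e4 lux · cos²(50°) = 1.215e+04 lux.
I₂ = I₁ · cos²(57°) = 1.215e+04 · 0.2966 = 3603 lux.
I₃ = I₂ · cos²(60°) = 3603 · 0.25 = 900.8 lux.

I ≈ 901 lux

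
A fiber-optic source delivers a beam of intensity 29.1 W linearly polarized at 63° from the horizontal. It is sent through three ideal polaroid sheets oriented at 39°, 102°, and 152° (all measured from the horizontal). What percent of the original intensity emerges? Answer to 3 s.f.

≈ 7.11%

I₁ = 29.1 W · cos²(24°) = 24.29 W.
I₂ = I₁ · cos²(63°) = 24.29 · 0.2061 = 5.005 W.
I₃ = I₂ · cos²(50°) = 5.005 · 0.4132 = 2.068 W.
That is 7.107% of the incident intensity.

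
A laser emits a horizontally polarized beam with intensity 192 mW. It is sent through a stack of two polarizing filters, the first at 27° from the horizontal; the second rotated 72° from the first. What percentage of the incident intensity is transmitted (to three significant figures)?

I₁ = 192 mW · cos²(27°) = 152.4 mW.
I₂ = I₁ · cos²(72°) = 152.4 · 0.09549 = 14.56 mW.
That is 7.581% of the incident intensity.

≈ 7.58%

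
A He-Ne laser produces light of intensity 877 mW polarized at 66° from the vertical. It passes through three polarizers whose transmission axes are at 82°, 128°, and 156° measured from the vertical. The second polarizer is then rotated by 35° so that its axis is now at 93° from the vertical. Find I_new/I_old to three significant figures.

I_new/I_old ≈ 0.528

Before rotation:
I₁ = I₀ cos²(82° − 66°) = I₀ cos²(16°) = 0.924 I₀.
I₂ = I₁ cos²(128° − 82°) = 0.924 I₀ · cos²(46°) = 0.4459 I₀.
I₃ = I₂ cos²(156° − 128°) = 0.4459 I₀ · cos²(28°) = 0.3476 I₀.
After rotation:
I₁ = I₀ cos²(82° − 66°) = I₀ cos²(16°) = 0.924 I₀.
I₂ = I₁ cos²(93° − 82°) = 0.924 I₀ · cos²(11°) = 0.8904 I₀.
I₃ = I₂ cos²(156° − 93°) = 0.8904 I₀ · cos²(63°) = 0.1835 I₀.
Ratio = 0.1835 / 0.3476 = 0.5279.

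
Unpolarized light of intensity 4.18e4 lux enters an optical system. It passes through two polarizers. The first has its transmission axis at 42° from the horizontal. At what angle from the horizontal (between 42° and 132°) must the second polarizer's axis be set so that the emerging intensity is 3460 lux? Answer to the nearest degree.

Unpolarized light through the first polarizer → I₁ = ½ I₀, now polarized at 42°.
Target fraction: 3460 / 4.18e4 lux = 0.08278 of I₀.
Need I₂/I₀ = 0.08278, so cos²(θ − 42°) = 0.08278 / 0.5 = 0.1656.
θ − 42° = arccos(√0.1656) = 66.0°, giving θ ≈ 42 + 66.0 = 108.0°.

θ ≈ 108°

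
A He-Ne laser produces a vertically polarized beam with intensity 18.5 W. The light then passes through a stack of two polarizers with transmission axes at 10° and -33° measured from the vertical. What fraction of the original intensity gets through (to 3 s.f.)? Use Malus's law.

By Malus's law, I₁ = 18.5 W · cos²(10°) = 17.94 W.
I₂ = I₁ · cos²(43°) = 17.94 · 0.5349 = 9.597 W.
Transmitted fraction = 0.5187.

I/I₀ ≈ 0.519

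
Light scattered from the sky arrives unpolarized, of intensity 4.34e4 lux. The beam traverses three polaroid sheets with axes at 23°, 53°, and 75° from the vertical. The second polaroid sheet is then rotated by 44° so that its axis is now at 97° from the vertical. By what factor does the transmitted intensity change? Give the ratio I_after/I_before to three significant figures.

I_new/I_old ≈ 0.101

Before rotation:
Unpolarized light through the first polarizer → I₁ = ½ I₀, now polarized at 23°.
I₂ = I₁ cos²(53° − 23°) = 0.5 I₀ · cos²(30°) = 0.375 I₀.
I₃ = I₂ cos²(75° − 53°) = 0.375 I₀ · cos²(22°) = 0.3224 I₀.
After rotation:
Unpolarized light through the first polarizer → I₁ = ½ I₀, now polarized at 23°.
I₂ = I₁ cos²(97° − 23°) = 0.5 I₀ · cos²(74°) = 0.03799 I₀.
I₃ = I₂ cos²(75° − 97°) = 0.03799 I₀ · cos²(22°) = 0.03266 I₀.
Ratio = 0.03266 / 0.3224 = 0.1013.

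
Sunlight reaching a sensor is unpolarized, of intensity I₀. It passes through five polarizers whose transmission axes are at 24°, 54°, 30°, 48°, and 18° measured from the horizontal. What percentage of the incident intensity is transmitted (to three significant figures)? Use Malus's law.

Unpolarized light through the first polarizer → I₁ = ½ I₀, now polarized at 24°.
I₂ = I₁ cos²(54° − 24°) = 0.5 I₀ · cos²(30°) = 0.375 I₀.
I₃ = I₂ cos²(30° − 54°) = 0.375 I₀ · cos²(24°) = 0.313 I₀.
I₄ = I₃ cos²(48° − 30°) = 0.313 I₀ · cos²(18°) = 0.2831 I₀.
I₅ = I₄ cos²(18° − 48°) = 0.2831 I₀ · cos²(30°) = 0.2123 I₀.
That is 21.23% of the incident intensity.

≈ 21.2%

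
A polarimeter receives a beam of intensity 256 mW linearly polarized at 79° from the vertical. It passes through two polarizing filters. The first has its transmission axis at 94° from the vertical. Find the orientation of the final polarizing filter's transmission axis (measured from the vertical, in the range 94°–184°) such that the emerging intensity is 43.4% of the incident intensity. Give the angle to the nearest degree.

θ ≈ 141°

I₁ = I₀ cos²(94° − 79°) = I₀ cos²(15°) = 0.933 I₀.
Need I₂/I₀ = 0.434, so cos²(θ − 94°) = 0.434 / 0.933 = 0.4652.
θ − 94° = arccos(√0.4652) = 47.0°, giving θ ≈ 94 + 47.0 = 141.0°.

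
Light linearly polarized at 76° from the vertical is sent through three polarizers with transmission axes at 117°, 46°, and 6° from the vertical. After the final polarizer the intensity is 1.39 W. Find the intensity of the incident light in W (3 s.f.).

I₀ ≈ 39.2 W

I₁ = I₀ cos²(117° − 76°) = I₀ cos²(41°) = 0.5696 I₀.
I₂ = I₁ cos²(46° − 117°) = 0.5696 I₀ · cos²(71°) = 0.06037 I₀.
I₃ = I₂ cos²(6° − 46°) = 0.06037 I₀ · cos²(40°) = 0.03543 I₀.
So 1.39 W = 0.03543 I₀, giving I₀ = 1.39/0.03543 = 39.23 W.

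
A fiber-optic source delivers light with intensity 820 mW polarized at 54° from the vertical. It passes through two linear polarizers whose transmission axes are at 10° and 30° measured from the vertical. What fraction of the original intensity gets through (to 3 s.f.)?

I/I₀ ≈ 0.457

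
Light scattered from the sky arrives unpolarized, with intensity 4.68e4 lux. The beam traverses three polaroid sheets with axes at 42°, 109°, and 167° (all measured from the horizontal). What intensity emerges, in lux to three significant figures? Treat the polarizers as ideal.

Unpolarized light through the first polarizer → I₁ = 4.68e4 lux/2 = 2.34e+04 lux, polarized at 42°.
I₂ = I₁ · cos²(67°) = 2.34e+04 · 0.1527 = 3572 lux.
I₃ = I₂ · cos²(58°) = 3572 · 0.2808 = 1003 lux.

I ≈ 1000 lux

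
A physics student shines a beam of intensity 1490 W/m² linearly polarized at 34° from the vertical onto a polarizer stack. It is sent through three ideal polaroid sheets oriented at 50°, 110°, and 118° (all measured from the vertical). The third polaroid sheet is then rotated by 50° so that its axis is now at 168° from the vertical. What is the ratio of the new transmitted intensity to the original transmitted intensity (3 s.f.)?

Before rotation:
I₁ = I₀ cos²(50° − 34°) = I₀ cos²(16°) = 0.924 I₀.
I₂ = I₁ cos²(110° − 50°) = 0.924 I₀ · cos²(60°) = 0.231 I₀.
I₃ = I₂ cos²(118° − 110°) = 0.231 I₀ · cos²(8°) = 0.2265 I₀.
After rotation:
I₁ = I₀ cos²(50° − 34°) = I₀ cos²(16°) = 0.924 I₀.
I₂ = I₁ cos²(110° − 50°) = 0.924 I₀ · cos²(60°) = 0.231 I₀.
I₃ = I₂ cos²(168° − 110°) = 0.231 I₀ · cos²(58°) = 0.06487 I₀.
Ratio = 0.06487 / 0.2265 = 0.2864.

I_new/I_old ≈ 0.286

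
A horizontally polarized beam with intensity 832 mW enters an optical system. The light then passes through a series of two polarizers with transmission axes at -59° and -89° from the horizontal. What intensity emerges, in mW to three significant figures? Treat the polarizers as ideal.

I ≈ 166 mW

By Malus's law, I₁ = 832 mW · cos²(59°) = 220.7 mW.
I₂ = I₁ · cos²(30°) = 220.7 · 0.75 = 165.5 mW.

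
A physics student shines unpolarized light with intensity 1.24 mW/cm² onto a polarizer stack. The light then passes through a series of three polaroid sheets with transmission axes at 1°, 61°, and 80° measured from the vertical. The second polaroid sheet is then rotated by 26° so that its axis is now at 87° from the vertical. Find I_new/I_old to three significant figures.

I_new/I_old ≈ 0.0214

Before rotation:
Unpolarized light through the first polarizer → I₁ = ½ I₀, now polarized at 1°.
I₂ = I₁ cos²(61° − 1°) = 0.5 I₀ · cos²(60°) = 0.125 I₀.
I₃ = I₂ cos²(80° − 61°) = 0.125 I₀ · cos²(19°) = 0.1118 I₀.
After rotation:
Unpolarized light through the first polarizer → I₁ = ½ I₀, now polarized at 1°.
I₂ = I₁ cos²(87° − 1°) = 0.5 I₀ · cos²(86°) = 0.002433 I₀.
I₃ = I₂ cos²(80° − 87°) = 0.002433 I₀ · cos²(7°) = 0.002397 I₀.
Ratio = 0.002397 / 0.1118 = 0.02145.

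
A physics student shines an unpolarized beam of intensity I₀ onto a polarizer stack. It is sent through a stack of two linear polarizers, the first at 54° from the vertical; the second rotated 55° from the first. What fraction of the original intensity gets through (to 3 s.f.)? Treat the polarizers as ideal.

Unpolarized light through the first polarizer → I₁ = ½ I₀, now polarized at 54°.
I₂ = I₁ cos²(55°) = 0.5 · 0.329 I₀ = 0.1645 I₀.
Transmitted fraction = 0.1645.

≈ 0.164 I₀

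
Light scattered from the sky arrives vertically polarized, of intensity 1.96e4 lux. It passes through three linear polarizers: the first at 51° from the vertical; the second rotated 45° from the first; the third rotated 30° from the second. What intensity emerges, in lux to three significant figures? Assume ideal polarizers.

By Malus's law, I₁ = 1.96e4 lux · cos²(51°) = 7762 lux.
I₂ = I₁ · cos²(45°) = 7762 · 0.5 = 3881 lux.
I₃ = I₂ · cos²(30°) = 3881 · 0.75 = 2911 lux.

I ≈ 2910 lux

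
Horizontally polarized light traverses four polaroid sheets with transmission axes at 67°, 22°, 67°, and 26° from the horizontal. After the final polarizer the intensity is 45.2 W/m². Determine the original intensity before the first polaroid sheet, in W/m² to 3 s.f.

By Malus's law, I₁ = I₀ cos²(67° − 0°) = I₀ cos²(67°) = 0.1527 I₀.
I₂ = I₁ cos²(22° − 67°) = 0.1527 I₀ · cos²(45°) = 0.07634 I₀.
I₃ = I₂ cos²(67° − 22°) = 0.07634 I₀ · cos²(45°) = 0.03817 I₀.
I₄ = I₃ cos²(26° − 67°) = 0.03817 I₀ · cos²(41°) = 0.02174 I₀.
So 45.2 W/m² = 0.02174 I₀, giving I₀ = 45.2/0.02174 = 2079 W/m².

I₀ ≈ 2080 W/m²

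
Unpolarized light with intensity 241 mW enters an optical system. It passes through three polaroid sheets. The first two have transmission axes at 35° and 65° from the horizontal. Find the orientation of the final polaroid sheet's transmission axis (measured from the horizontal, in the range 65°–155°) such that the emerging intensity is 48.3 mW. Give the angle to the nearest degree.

Unpolarized light through the first polarizer → I₁ = ½ I₀, now polarized at 35°.
I₂ = I₁ cos²(65° − 35°) = 0.5 I₀ · cos²(30°) = 0.375 I₀.
Target fraction: 48.3 / 241 mW = 0.2004 of I₀.
Need I₃/I₀ = 0.2004, so cos²(θ − 65°) = 0.2004 / 0.375 = 0.5344.
θ − 65° = arccos(√0.5344) = 43.0°, giving θ ≈ 65 + 43.0 = 108.0°.

θ ≈ 108°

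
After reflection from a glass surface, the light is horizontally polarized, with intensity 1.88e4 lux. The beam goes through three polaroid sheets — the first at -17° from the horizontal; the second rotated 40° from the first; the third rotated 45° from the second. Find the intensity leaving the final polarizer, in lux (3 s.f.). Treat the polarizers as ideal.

I₁ = 1.88e4 lux · cos²(17°) = 1.719e+04 lux.
I₂ = I₁ · cos²(40°) = 1.719e+04 · 0.5868 = 1.009e+04 lux.
I₃ = I₂ · cos²(45°) = 1.009e+04 · 0.5 = 5045 lux.

I ≈ 5040 lux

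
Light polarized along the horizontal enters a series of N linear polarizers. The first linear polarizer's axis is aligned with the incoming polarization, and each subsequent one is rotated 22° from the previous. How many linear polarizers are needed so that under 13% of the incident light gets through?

N = 15

First polarizer is aligned with the polarization: full transmission.
Each further stage multiplies by cos²(22°) = 0.8597.
After N polarizers: T = 0.8597^(N−1). Require T < 0.13 ⇒ N−1 > ln(0.13)/ln(0.8597) = 13.49, so N−1 ≥ 14 and N = 15.
Check: N=15 gives T = 0.1204 < 0.13; N=14 gives T = 0.1401.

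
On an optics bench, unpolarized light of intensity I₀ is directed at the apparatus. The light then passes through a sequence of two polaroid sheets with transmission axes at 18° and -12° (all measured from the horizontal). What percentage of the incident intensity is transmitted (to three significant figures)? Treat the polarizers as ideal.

Unpolarized light through the first polarizer → I₁ = ½ I₀, now polarized at 18°.
I₂ = I₁ cos²(-12° − 18°) = 0.5 I₀ · cos²(30°) = 0.375 I₀.
That is 37.5% of the incident intensity.

≈ 37.5%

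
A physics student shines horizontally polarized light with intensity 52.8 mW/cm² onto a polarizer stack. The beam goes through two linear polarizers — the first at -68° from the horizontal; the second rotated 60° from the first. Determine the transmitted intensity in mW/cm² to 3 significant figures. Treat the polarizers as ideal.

I₁ = 52.8 mW/cm² · cos²(68°) = 7.409 mW/cm².
I₂ = I₁ · cos²(60°) = 7.409 · 0.25 = 1.852 mW/cm².

I ≈ 1.85 mW/cm²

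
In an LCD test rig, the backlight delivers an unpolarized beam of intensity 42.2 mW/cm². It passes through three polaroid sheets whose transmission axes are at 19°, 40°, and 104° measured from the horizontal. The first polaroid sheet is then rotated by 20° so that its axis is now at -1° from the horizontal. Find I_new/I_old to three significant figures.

Before rotation:
Unpolarized light through the first polarizer → I₁ = ½ I₀, now polarized at 19°.
I₂ = I₁ cos²(40° − 19°) = 0.5 I₀ · cos²(21°) = 0.4358 I₀.
I₃ = I₂ cos²(104° − 40°) = 0.4358 I₀ · cos²(64°) = 0.08374 I₀.
After rotation:
Unpolarized light through the first polarizer → I₁ = ½ I₀, now polarized at -1°.
I₂ = I₁ cos²(40° + 1°) = 0.5 I₀ · cos²(41°) = 0.2848 I₀.
I₃ = I₂ cos²(104° − 40°) = 0.2848 I₀ · cos²(64°) = 0.05473 I₀.
Ratio = 0.05473 / 0.08374 = 0.6535.

I_new/I_old ≈ 0.654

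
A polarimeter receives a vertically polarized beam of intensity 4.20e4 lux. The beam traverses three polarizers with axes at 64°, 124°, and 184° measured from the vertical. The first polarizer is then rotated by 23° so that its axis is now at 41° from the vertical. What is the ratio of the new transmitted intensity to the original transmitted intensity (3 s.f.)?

I_new/I_old ≈ 0.176

Before rotation:
I₁ = I₀ cos²(64° − 0°) = I₀ cos²(64°) = 0.1922 I₀.
I₂ = I₁ cos²(124° − 64°) = 0.1922 I₀ · cos²(60°) = 0.04804 I₀.
I₃ = I₂ cos²(184° − 124°) = 0.04804 I₀ · cos²(60°) = 0.01201 I₀.
After rotation:
I₁ = I₀ cos²(41° − 0°) = I₀ cos²(41°) = 0.5696 I₀.
I₂ = I₁ cos²(124° − 41°) = 0.5696 I₀ · cos²(83°) = 0.00846 I₀.
I₃ = I₂ cos²(184° − 124°) = 0.00846 I₀ · cos²(60°) = 0.002115 I₀.
Ratio = 0.002115 / 0.01201 = 0.1761.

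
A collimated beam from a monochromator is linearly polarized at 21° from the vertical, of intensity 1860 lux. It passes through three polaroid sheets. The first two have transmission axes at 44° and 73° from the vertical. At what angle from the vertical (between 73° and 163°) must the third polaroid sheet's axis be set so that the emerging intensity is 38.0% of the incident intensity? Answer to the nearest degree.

θ ≈ 113°

By Malus's law, I₁ = I₀ cos²(44° − 21°) = I₀ cos²(23°) = 0.8473 I₀.
I₂ = I₁ cos²(73° − 44°) = 0.8473 I₀ · cos²(29°) = 0.6482 I₀.
Need I₃/I₀ = 0.38, so cos²(θ − 73°) = 0.38 / 0.6482 = 0.5863.
θ − 73° = arccos(√0.5863) = 40.0°, giving θ ≈ 73 + 40.0 = 113.0°.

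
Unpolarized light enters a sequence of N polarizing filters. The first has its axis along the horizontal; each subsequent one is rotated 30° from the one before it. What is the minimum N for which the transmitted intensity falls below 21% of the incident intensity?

First polarizer halves the unpolarized light: factor 1/2.
Each further stage multiplies by cos²(30°) = 0.75.
After N polarizers: T = 0.5·0.75^(N−1). Require T < 0.21 ⇒ N−1 > ln(0.21/0.5)/ln(0.75) = 3.02, so N−1 ≥ 4 and N = 5.
Check: N=5 gives T = 0.1582 < 0.21; N=4 gives T = 0.2109.

N = 5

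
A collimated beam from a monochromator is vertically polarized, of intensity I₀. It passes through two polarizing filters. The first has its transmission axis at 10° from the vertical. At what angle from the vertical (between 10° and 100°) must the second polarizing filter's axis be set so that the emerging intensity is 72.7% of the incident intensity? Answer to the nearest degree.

I₁ = I₀ cos²(10° − 0°) = I₀ cos²(10°) = 0.9698 I₀.
Need I₂/I₀ = 0.727, so cos²(θ − 10°) = 0.727 / 0.9698 = 0.7496.
θ − 10° = arccos(√0.7496) = 30.0°, giving θ ≈ 10 + 30.0 = 40.0°.

θ ≈ 40°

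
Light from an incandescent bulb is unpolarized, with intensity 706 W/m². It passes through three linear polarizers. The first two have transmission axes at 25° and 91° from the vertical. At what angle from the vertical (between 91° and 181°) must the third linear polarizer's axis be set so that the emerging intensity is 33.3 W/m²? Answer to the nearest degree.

Unpolarized light through the first polarizer → I₁ = ½ I₀, now polarized at 25°.
I₂ = I₁ cos²(91° − 25°) = 0.5 I₀ · cos²(66°) = 0.08272 I₀.
Target fraction: 33.3 / 706 W/m² = 0.04717 of I₀.
Need I₃/I₀ = 0.04717, so cos²(θ − 91°) = 0.04717 / 0.08272 = 0.5702.
θ − 91° = arccos(√0.5702) = 41.0°, giving θ ≈ 91 + 41.0 = 132.0°.

θ ≈ 132°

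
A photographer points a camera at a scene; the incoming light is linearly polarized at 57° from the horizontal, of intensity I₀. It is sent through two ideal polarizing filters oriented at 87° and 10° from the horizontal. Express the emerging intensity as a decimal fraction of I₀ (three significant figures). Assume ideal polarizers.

By Malus's law, I₁ = I₀ cos²(87° − 57°) = I₀ cos²(30°) = 0.75 I₀.
I₂ = I₁ cos²(10° − 87°) = 0.75 I₀ · cos²(77°) = 0.03795 I₀.
Transmitted fraction = 0.03795.

≈ 0.0380 I₀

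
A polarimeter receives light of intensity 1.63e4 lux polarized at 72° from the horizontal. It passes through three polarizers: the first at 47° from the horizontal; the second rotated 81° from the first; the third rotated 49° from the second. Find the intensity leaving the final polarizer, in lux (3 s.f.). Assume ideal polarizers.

By Malus's law, I₁ = 1.63e4 lux · cos²(25°) = 1.339e+04 lux.
I₂ = I₁ · cos²(81°) = 1.339e+04 · 0.02447 = 327.6 lux.
I₃ = I₂ · cos²(49°) = 327.6 · 0.4304 = 141 lux.

I ≈ 141 lux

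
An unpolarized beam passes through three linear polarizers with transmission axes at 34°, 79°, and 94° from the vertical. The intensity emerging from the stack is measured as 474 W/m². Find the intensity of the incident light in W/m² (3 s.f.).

I₀ ≈ 2030 W/m²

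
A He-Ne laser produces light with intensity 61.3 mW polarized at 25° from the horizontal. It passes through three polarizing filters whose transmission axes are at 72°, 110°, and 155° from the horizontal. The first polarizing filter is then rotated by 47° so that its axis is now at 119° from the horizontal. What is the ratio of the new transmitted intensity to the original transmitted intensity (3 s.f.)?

I_new/I_old ≈ 0.0164

Before rotation:
By Malus's law, I₁ = I₀ cos²(72° − 25°) = I₀ cos²(47°) = 0.4651 I₀.
I₂ = I₁ cos²(110° − 72°) = 0.4651 I₀ · cos²(38°) = 0.2888 I₀.
I₃ = I₂ cos²(155° − 110°) = 0.2888 I₀ · cos²(45°) = 0.1444 I₀.
After rotation:
I₁ = I₀ cos²(119° − 25°) = I₀ cos²(86°) = 0.004866 I₀.
I₂ = I₁ cos²(110° − 119°) = 0.004866 I₀ · cos²(9°) = 0.004747 I₀.
I₃ = I₂ cos²(155° − 110°) = 0.004747 I₀ · cos²(45°) = 0.002373 I₀.
Ratio = 0.002373 / 0.1444 = 0.01644.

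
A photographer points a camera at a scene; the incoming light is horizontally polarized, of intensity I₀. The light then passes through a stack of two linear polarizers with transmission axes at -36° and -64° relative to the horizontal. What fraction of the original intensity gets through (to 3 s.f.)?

≈ 0.510 I₀

I₁ = I₀ cos²(-36° − 0°) = I₀ cos²(36°) = 0.6545 I₀.
I₂ = I₁ cos²(-64° + 36°) = 0.6545 I₀ · cos²(28°) = 0.5103 I₀.
Transmitted fraction = 0.5103.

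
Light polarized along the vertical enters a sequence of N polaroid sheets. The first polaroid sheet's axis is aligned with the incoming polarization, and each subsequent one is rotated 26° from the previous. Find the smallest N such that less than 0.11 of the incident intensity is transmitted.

N = 12

First polarizer is aligned with the polarization: full transmission.
Each further stage multiplies by cos²(26°) = 0.8078.
After N polarizers: T = 0.8078^(N−1). Require T < 0.11 ⇒ N−1 > ln(0.11)/ln(0.8078) = 10.34, so N−1 ≥ 11 and N = 12.
Check: N=12 gives T = 0.09561 < 0.11; N=11 gives T = 0.1184.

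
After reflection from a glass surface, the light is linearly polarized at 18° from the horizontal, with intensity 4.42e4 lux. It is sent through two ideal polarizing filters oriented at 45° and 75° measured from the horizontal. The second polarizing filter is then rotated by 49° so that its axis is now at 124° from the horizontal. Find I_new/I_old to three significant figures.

I_new/I_old ≈ 0.0485

Before rotation:
I₁ = I₀ cos²(45° − 18°) = I₀ cos²(27°) = 0.7939 I₀.
I₂ = I₁ cos²(75° − 45°) = 0.7939 I₀ · cos²(30°) = 0.5954 I₀.
After rotation:
I₁ = I₀ cos²(45° − 18°) = I₀ cos²(27°) = 0.7939 I₀.
I₂ = I₁ cos²(124° − 45°) = 0.7939 I₀ · cos²(79°) = 0.0289 I₀.
Ratio = 0.0289 / 0.5954 = 0.04854.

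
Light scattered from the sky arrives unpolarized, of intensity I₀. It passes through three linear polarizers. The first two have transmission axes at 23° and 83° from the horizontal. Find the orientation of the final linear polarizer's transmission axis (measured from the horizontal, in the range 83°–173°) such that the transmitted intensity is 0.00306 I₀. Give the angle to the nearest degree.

θ ≈ 164°

Unpolarized light through the first polarizer → I₁ = ½ I₀, now polarized at 23°.
I₂ = I₁ cos²(83° − 23°) = 0.5 I₀ · cos²(60°) = 0.125 I₀.
Need I₃/I₀ = 0.00306, so cos²(θ − 83°) = 0.00306 / 0.125 = 0.02448.
θ − 83° = arccos(√0.02448) = 81.0°, giving θ ≈ 83 + 81.0 = 164.0°.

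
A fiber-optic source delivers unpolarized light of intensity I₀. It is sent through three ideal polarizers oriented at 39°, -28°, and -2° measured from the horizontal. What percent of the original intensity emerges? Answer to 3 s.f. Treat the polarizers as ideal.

≈ 6.17%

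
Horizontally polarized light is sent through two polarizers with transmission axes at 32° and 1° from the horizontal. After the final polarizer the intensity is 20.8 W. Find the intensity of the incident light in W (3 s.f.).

I₀ ≈ 39.4 W

I₁ = I₀ cos²(32° − 0°) = I₀ cos²(32°) = 0.7192 I₀.
I₂ = I₁ cos²(1° − 32°) = 0.7192 I₀ · cos²(31°) = 0.5284 I₀.
So 20.8 W = 0.5284 I₀, giving I₀ = 20.8/0.5284 = 39.36 W.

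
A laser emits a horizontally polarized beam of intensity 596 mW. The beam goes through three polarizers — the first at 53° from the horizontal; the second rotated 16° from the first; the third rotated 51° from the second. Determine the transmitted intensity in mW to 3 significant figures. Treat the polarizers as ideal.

I ≈ 79.0 mW

By Malus's law, I₁ = 596 mW · cos²(53°) = 215.9 mW.
I₂ = I₁ · cos²(16°) = 215.9 · 0.924 = 199.5 mW.
I₃ = I₂ · cos²(51°) = 199.5 · 0.396 = 78.99 mW.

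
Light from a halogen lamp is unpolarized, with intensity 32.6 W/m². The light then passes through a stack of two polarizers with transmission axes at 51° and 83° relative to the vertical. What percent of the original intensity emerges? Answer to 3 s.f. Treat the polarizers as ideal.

≈ 36.0%

Unpolarized light through the first polarizer → I₁ = 32.6 W/m²/2 = 16.3 W/m², polarized at 51°.
I₂ = I₁ · cos²(32°) = 16.3 · 0.7192 = 11.72 W/m².
That is 35.96% of the incident intensity.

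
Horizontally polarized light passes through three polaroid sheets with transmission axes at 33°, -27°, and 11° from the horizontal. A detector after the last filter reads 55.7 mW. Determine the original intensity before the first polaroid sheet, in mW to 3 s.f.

I₀ ≈ 510 mW

By Malus's law, I₁ = I₀ cos²(33° − 0°) = I₀ cos²(33°) = 0.7034 I₀.
I₂ = I₁ cos²(-27° − 33°) = 0.7034 I₀ · cos²(60°) = 0.1758 I₀.
I₃ = I₂ cos²(11° + 27°) = 0.1758 I₀ · cos²(38°) = 0.1092 I₀.
So 55.7 mW = 0.1092 I₀, giving I₀ = 55.7/0.1092 = 510.1 mW.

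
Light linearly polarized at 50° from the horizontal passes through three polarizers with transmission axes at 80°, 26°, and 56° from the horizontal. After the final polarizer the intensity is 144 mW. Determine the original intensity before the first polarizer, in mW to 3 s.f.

By Malus's law, I₁ = I₀ cos²(80° − 50°) = I₀ cos²(30°) = 0.75 I₀.
I₂ = I₁ cos²(26° − 80°) = 0.75 I₀ · cos²(54°) = 0.2591 I₀.
I₃ = I₂ cos²(56° − 26°) = 0.2591 I₀ · cos²(30°) = 0.1943 I₀.
So 144 mW = 0.1943 I₀, giving I₀ = 144/0.1943 = 741 mW.

I₀ ≈ 741 mW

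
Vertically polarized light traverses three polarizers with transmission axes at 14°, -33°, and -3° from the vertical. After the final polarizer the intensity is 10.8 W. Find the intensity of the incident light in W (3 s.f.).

I₁ = I₀ cos²(14° − 0°) = I₀ cos²(14°) = 0.9415 I₀.
I₂ = I₁ cos²(-33° − 14°) = 0.9415 I₀ · cos²(47°) = 0.4379 I₀.
I₃ = I₂ cos²(-3° + 33°) = 0.4379 I₀ · cos²(30°) = 0.3284 I₀.
So 10.8 W = 0.3284 I₀, giving I₀ = 10.8/0.3284 = 32.88 W.

I₀ ≈ 32.9 W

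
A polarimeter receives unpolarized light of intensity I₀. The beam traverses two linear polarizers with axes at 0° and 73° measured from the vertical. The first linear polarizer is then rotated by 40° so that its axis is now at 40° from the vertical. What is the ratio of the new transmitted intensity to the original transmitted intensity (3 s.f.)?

I_new/I_old ≈ 8.23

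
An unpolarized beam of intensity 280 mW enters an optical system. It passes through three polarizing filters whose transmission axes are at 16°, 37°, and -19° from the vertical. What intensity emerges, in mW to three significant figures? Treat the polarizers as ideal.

I ≈ 38.2 mW

Unpolarized light through the first polarizer → I₁ = 280 mW/2 = 140 mW, polarized at 16°.
I₂ = I₁ · cos²(21°) = 140 · 0.8716 = 122 mW.
I₃ = I₂ · cos²(56°) = 122 · 0.3127 = 38.16 mW.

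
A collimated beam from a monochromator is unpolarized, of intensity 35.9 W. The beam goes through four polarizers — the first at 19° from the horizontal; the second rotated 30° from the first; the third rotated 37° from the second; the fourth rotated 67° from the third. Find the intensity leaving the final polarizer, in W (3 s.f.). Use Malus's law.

I ≈ 1.31 W

Unpolarized light through the first polarizer → I₁ = 35.9 W/2 = 17.95 W, polarized at 19°.
I₂ = I₁ · cos²(30°) = 17.95 · 0.75 = 13.46 W.
I₃ = I₂ · cos²(37°) = 13.46 · 0.6378 = 8.587 W.
I₄ = I₃ · cos²(67°) = 8.587 · 0.1527 = 1.311 W.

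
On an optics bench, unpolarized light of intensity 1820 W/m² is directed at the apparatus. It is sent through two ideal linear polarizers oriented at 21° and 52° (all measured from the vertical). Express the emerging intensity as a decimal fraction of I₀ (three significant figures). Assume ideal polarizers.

I/I₀ ≈ 0.367

Unpolarized light through the first polarizer → I₁ = 1820 W/m²/2 = 910 W/m², polarized at 21°.
I₂ = I₁ · cos²(31°) = 910 · 0.7347 = 668.6 W/m².
Transmitted fraction = 0.3674.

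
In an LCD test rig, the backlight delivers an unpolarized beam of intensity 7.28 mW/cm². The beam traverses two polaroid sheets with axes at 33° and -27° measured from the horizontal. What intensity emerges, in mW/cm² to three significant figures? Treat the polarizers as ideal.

I ≈ 0.910 mW/cm²

Unpolarized light through the first polarizer → I₁ = 7.28 mW/cm²/2 = 3.64 mW/cm², polarized at 33°.
I₂ = I₁ · cos²(60°) = 3.64 · 0.25 = 0.91 mW/cm².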